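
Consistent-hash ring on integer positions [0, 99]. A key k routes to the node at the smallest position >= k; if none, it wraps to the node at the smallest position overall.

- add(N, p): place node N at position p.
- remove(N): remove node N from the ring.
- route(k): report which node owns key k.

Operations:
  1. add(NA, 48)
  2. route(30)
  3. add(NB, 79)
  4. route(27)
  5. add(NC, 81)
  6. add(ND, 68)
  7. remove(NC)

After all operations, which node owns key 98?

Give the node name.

Op 1: add NA@48 -> ring=[48:NA]
Op 2: route key 30: smallest pos >= 30 is 48 -> NA
Op 3: add NB@79 -> ring=[48:NA,79:NB]
Op 4: route key 27: smallest pos >= 27 is 48 -> NA
Op 5: add NC@81 -> ring=[48:NA,79:NB,81:NC]
Op 6: add ND@68 -> ring=[48:NA,68:ND,79:NB,81:NC]
Op 7: remove NC -> ring=[48:NA,68:ND,79:NB]
Final route key 98: none >= 98, wrap to smallest pos 48 -> NA

Answer: NA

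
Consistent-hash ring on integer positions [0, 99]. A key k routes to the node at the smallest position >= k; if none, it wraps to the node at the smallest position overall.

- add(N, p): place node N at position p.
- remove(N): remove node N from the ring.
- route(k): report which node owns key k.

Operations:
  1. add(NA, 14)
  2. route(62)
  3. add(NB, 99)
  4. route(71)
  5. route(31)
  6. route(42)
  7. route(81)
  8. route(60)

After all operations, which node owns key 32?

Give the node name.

Op 1: add NA@14 -> ring=[14:NA]
Op 2: route key 62: none >= 62, wrap to smallest pos 14 -> NA
Op 3: add NB@99 -> ring=[14:NA,99:NB]
Op 4: route key 71: smallest pos >= 71 is 99 -> NB
Op 5: route key 31: smallest pos >= 31 is 99 -> NB
Op 6: route key 42: smallest pos >= 42 is 99 -> NB
Op 7: route key 81: smallest pos >= 81 is 99 -> NB
Op 8: route key 60: smallest pos >= 60 is 99 -> NB
Final route key 32: smallest pos >= 32 is 99 -> NB

Answer: NB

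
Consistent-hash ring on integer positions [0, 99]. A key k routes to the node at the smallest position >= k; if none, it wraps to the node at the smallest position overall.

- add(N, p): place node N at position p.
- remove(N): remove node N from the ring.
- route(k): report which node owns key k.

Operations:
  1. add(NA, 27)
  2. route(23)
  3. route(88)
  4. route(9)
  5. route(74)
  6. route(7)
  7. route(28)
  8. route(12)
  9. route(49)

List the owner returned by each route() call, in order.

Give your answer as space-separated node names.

Answer: NA NA NA NA NA NA NA NA

Derivation:
Op 1: add NA@27 -> ring=[27:NA]
Op 2: route key 23: smallest pos >= 23 is 27 -> NA
Op 3: route key 88: none >= 88, wrap to smallest pos 27 -> NA
Op 4: route key 9: smallest pos >= 9 is 27 -> NA
Op 5: route key 74: none >= 74, wrap to smallest pos 27 -> NA
Op 6: route key 7: smallest pos >= 7 is 27 -> NA
Op 7: route key 28: none >= 28, wrap to smallest pos 27 -> NA
Op 8: route key 12: smallest pos >= 12 is 27 -> NA
Op 9: route key 49: none >= 49, wrap to smallest pos 27 -> NA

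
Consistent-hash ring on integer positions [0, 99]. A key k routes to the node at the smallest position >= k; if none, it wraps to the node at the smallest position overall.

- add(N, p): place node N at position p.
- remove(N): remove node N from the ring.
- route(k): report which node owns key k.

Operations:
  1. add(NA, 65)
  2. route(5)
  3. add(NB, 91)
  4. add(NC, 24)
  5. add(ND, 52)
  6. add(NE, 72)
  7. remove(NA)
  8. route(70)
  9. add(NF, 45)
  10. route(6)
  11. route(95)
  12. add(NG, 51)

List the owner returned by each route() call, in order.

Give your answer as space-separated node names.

Answer: NA NE NC NC

Derivation:
Op 1: add NA@65 -> ring=[65:NA]
Op 2: route key 5: smallest pos >= 5 is 65 -> NA
Op 3: add NB@91 -> ring=[65:NA,91:NB]
Op 4: add NC@24 -> ring=[24:NC,65:NA,91:NB]
Op 5: add ND@52 -> ring=[24:NC,52:ND,65:NA,91:NB]
Op 6: add NE@72 -> ring=[24:NC,52:ND,65:NA,72:NE,91:NB]
Op 7: remove NA -> ring=[24:NC,52:ND,72:NE,91:NB]
Op 8: route key 70: smallest pos >= 70 is 72 -> NE
Op 9: add NF@45 -> ring=[24:NC,45:NF,52:ND,72:NE,91:NB]
Op 10: route key 6: smallest pos >= 6 is 24 -> NC
Op 11: route key 95: none >= 95, wrap to smallest pos 24 -> NC
Op 12: add NG@51 -> ring=[24:NC,45:NF,51:NG,52:ND,72:NE,91:NB]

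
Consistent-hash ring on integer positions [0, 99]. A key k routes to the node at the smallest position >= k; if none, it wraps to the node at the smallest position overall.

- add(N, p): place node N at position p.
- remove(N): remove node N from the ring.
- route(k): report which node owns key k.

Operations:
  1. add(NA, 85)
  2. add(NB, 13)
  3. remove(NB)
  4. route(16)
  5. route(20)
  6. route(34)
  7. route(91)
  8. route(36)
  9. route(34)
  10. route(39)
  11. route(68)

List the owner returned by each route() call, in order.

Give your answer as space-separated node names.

Op 1: add NA@85 -> ring=[85:NA]
Op 2: add NB@13 -> ring=[13:NB,85:NA]
Op 3: remove NB -> ring=[85:NA]
Op 4: route key 16: smallest pos >= 16 is 85 -> NA
Op 5: route key 20: smallest pos >= 20 is 85 -> NA
Op 6: route key 34: smallest pos >= 34 is 85 -> NA
Op 7: route key 91: none >= 91, wrap to smallest pos 85 -> NA
Op 8: route key 36: smallest pos >= 36 is 85 -> NA
Op 9: route key 34: smallest pos >= 34 is 85 -> NA
Op 10: route key 39: smallest pos >= 39 is 85 -> NA
Op 11: route key 68: smallest pos >= 68 is 85 -> NA

Answer: NA NA NA NA NA NA NA NA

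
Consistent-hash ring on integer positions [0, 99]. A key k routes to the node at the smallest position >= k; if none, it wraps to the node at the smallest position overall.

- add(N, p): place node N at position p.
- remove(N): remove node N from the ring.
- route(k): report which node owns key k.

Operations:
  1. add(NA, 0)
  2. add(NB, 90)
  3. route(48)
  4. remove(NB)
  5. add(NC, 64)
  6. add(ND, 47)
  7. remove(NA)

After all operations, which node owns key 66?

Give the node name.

Answer: ND

Derivation:
Op 1: add NA@0 -> ring=[0:NA]
Op 2: add NB@90 -> ring=[0:NA,90:NB]
Op 3: route key 48: smallest pos >= 48 is 90 -> NB
Op 4: remove NB -> ring=[0:NA]
Op 5: add NC@64 -> ring=[0:NA,64:NC]
Op 6: add ND@47 -> ring=[0:NA,47:ND,64:NC]
Op 7: remove NA -> ring=[47:ND,64:NC]
Final route key 66: none >= 66, wrap to smallest pos 47 -> ND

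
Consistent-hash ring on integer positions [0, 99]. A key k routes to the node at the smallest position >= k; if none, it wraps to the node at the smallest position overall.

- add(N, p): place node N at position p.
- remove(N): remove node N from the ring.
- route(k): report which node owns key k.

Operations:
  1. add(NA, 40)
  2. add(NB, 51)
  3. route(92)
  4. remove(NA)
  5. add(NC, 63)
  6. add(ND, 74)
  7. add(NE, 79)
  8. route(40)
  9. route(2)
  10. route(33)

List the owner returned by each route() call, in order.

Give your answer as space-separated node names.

Op 1: add NA@40 -> ring=[40:NA]
Op 2: add NB@51 -> ring=[40:NA,51:NB]
Op 3: route key 92: none >= 92, wrap to smallest pos 40 -> NA
Op 4: remove NA -> ring=[51:NB]
Op 5: add NC@63 -> ring=[51:NB,63:NC]
Op 6: add ND@74 -> ring=[51:NB,63:NC,74:ND]
Op 7: add NE@79 -> ring=[51:NB,63:NC,74:ND,79:NE]
Op 8: route key 40: smallest pos >= 40 is 51 -> NB
Op 9: route key 2: smallest pos >= 2 is 51 -> NB
Op 10: route key 33: smallest pos >= 33 is 51 -> NB

Answer: NA NB NB NB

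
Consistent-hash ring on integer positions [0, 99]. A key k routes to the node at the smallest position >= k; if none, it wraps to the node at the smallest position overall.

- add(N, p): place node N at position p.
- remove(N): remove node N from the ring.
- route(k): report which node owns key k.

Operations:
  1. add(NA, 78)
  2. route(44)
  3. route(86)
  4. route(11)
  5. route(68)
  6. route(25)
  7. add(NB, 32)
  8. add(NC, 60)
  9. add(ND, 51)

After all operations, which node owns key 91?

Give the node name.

Op 1: add NA@78 -> ring=[78:NA]
Op 2: route key 44: smallest pos >= 44 is 78 -> NA
Op 3: route key 86: none >= 86, wrap to smallest pos 78 -> NA
Op 4: route key 11: smallest pos >= 11 is 78 -> NA
Op 5: route key 68: smallest pos >= 68 is 78 -> NA
Op 6: route key 25: smallest pos >= 25 is 78 -> NA
Op 7: add NB@32 -> ring=[32:NB,78:NA]
Op 8: add NC@60 -> ring=[32:NB,60:NC,78:NA]
Op 9: add ND@51 -> ring=[32:NB,51:ND,60:NC,78:NA]
Final route key 91: none >= 91, wrap to smallest pos 32 -> NB

Answer: NB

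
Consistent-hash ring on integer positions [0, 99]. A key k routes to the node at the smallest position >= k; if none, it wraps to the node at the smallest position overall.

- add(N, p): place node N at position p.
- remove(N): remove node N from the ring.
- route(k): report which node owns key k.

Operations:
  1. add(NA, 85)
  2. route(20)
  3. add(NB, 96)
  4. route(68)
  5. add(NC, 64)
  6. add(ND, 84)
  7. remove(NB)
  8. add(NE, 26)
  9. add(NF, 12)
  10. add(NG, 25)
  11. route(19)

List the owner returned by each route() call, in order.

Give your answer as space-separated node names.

Op 1: add NA@85 -> ring=[85:NA]
Op 2: route key 20: smallest pos >= 20 is 85 -> NA
Op 3: add NB@96 -> ring=[85:NA,96:NB]
Op 4: route key 68: smallest pos >= 68 is 85 -> NA
Op 5: add NC@64 -> ring=[64:NC,85:NA,96:NB]
Op 6: add ND@84 -> ring=[64:NC,84:ND,85:NA,96:NB]
Op 7: remove NB -> ring=[64:NC,84:ND,85:NA]
Op 8: add NE@26 -> ring=[26:NE,64:NC,84:ND,85:NA]
Op 9: add NF@12 -> ring=[12:NF,26:NE,64:NC,84:ND,85:NA]
Op 10: add NG@25 -> ring=[12:NF,25:NG,26:NE,64:NC,84:ND,85:NA]
Op 11: route key 19: smallest pos >= 19 is 25 -> NG

Answer: NA NA NG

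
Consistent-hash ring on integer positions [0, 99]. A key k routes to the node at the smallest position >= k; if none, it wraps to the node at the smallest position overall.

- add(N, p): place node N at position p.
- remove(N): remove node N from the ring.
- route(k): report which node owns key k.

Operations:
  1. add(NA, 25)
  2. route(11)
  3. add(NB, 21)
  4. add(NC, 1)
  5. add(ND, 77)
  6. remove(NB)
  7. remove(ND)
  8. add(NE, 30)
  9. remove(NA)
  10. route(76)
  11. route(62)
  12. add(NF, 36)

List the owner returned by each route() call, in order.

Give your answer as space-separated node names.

Op 1: add NA@25 -> ring=[25:NA]
Op 2: route key 11: smallest pos >= 11 is 25 -> NA
Op 3: add NB@21 -> ring=[21:NB,25:NA]
Op 4: add NC@1 -> ring=[1:NC,21:NB,25:NA]
Op 5: add ND@77 -> ring=[1:NC,21:NB,25:NA,77:ND]
Op 6: remove NB -> ring=[1:NC,25:NA,77:ND]
Op 7: remove ND -> ring=[1:NC,25:NA]
Op 8: add NE@30 -> ring=[1:NC,25:NA,30:NE]
Op 9: remove NA -> ring=[1:NC,30:NE]
Op 10: route key 76: none >= 76, wrap to smallest pos 1 -> NC
Op 11: route key 62: none >= 62, wrap to smallest pos 1 -> NC
Op 12: add NF@36 -> ring=[1:NC,30:NE,36:NF]

Answer: NA NC NC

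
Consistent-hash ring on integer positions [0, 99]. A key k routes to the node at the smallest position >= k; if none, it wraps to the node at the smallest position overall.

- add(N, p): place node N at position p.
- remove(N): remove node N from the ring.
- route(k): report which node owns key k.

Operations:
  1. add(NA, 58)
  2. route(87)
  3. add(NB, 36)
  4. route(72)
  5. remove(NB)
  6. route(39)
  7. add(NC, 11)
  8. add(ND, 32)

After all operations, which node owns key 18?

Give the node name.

Answer: ND

Derivation:
Op 1: add NA@58 -> ring=[58:NA]
Op 2: route key 87: none >= 87, wrap to smallest pos 58 -> NA
Op 3: add NB@36 -> ring=[36:NB,58:NA]
Op 4: route key 72: none >= 72, wrap to smallest pos 36 -> NB
Op 5: remove NB -> ring=[58:NA]
Op 6: route key 39: smallest pos >= 39 is 58 -> NA
Op 7: add NC@11 -> ring=[11:NC,58:NA]
Op 8: add ND@32 -> ring=[11:NC,32:ND,58:NA]
Final route key 18: smallest pos >= 18 is 32 -> ND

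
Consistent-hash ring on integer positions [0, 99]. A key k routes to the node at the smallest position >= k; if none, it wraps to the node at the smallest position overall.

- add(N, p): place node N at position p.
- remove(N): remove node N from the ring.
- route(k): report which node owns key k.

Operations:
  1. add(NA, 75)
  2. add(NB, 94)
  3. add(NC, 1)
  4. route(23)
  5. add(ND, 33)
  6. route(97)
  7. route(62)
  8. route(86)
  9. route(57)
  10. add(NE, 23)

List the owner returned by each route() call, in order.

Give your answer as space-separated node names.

Op 1: add NA@75 -> ring=[75:NA]
Op 2: add NB@94 -> ring=[75:NA,94:NB]
Op 3: add NC@1 -> ring=[1:NC,75:NA,94:NB]
Op 4: route key 23: smallest pos >= 23 is 75 -> NA
Op 5: add ND@33 -> ring=[1:NC,33:ND,75:NA,94:NB]
Op 6: route key 97: none >= 97, wrap to smallest pos 1 -> NC
Op 7: route key 62: smallest pos >= 62 is 75 -> NA
Op 8: route key 86: smallest pos >= 86 is 94 -> NB
Op 9: route key 57: smallest pos >= 57 is 75 -> NA
Op 10: add NE@23 -> ring=[1:NC,23:NE,33:ND,75:NA,94:NB]

Answer: NA NC NA NB NA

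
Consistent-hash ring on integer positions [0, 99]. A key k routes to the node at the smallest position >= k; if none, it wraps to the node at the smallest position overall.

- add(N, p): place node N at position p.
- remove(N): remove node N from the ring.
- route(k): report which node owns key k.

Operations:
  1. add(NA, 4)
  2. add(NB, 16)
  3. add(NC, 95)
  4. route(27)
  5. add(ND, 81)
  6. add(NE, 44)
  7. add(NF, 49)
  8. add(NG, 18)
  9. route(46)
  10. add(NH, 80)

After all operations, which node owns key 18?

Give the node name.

Op 1: add NA@4 -> ring=[4:NA]
Op 2: add NB@16 -> ring=[4:NA,16:NB]
Op 3: add NC@95 -> ring=[4:NA,16:NB,95:NC]
Op 4: route key 27: smallest pos >= 27 is 95 -> NC
Op 5: add ND@81 -> ring=[4:NA,16:NB,81:ND,95:NC]
Op 6: add NE@44 -> ring=[4:NA,16:NB,44:NE,81:ND,95:NC]
Op 7: add NF@49 -> ring=[4:NA,16:NB,44:NE,49:NF,81:ND,95:NC]
Op 8: add NG@18 -> ring=[4:NA,16:NB,18:NG,44:NE,49:NF,81:ND,95:NC]
Op 9: route key 46: smallest pos >= 46 is 49 -> NF
Op 10: add NH@80 -> ring=[4:NA,16:NB,18:NG,44:NE,49:NF,80:NH,81:ND,95:NC]
Final route key 18: smallest pos >= 18 is 18 -> NG

Answer: NG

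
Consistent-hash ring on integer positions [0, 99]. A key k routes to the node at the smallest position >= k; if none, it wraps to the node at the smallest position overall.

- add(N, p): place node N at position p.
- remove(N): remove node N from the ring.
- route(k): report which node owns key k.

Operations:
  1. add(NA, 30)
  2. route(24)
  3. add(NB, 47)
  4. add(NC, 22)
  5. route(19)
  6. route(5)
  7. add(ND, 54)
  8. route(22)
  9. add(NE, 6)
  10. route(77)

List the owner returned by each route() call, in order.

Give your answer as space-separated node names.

Answer: NA NC NC NC NE

Derivation:
Op 1: add NA@30 -> ring=[30:NA]
Op 2: route key 24: smallest pos >= 24 is 30 -> NA
Op 3: add NB@47 -> ring=[30:NA,47:NB]
Op 4: add NC@22 -> ring=[22:NC,30:NA,47:NB]
Op 5: route key 19: smallest pos >= 19 is 22 -> NC
Op 6: route key 5: smallest pos >= 5 is 22 -> NC
Op 7: add ND@54 -> ring=[22:NC,30:NA,47:NB,54:ND]
Op 8: route key 22: smallest pos >= 22 is 22 -> NC
Op 9: add NE@6 -> ring=[6:NE,22:NC,30:NA,47:NB,54:ND]
Op 10: route key 77: none >= 77, wrap to smallest pos 6 -> NE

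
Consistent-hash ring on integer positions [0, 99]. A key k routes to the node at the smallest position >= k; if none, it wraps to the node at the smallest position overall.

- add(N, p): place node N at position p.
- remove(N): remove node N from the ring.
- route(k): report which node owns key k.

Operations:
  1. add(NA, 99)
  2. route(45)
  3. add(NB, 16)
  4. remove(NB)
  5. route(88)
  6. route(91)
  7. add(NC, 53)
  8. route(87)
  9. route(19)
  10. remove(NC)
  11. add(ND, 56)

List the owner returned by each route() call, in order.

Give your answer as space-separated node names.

Op 1: add NA@99 -> ring=[99:NA]
Op 2: route key 45: smallest pos >= 45 is 99 -> NA
Op 3: add NB@16 -> ring=[16:NB,99:NA]
Op 4: remove NB -> ring=[99:NA]
Op 5: route key 88: smallest pos >= 88 is 99 -> NA
Op 6: route key 91: smallest pos >= 91 is 99 -> NA
Op 7: add NC@53 -> ring=[53:NC,99:NA]
Op 8: route key 87: smallest pos >= 87 is 99 -> NA
Op 9: route key 19: smallest pos >= 19 is 53 -> NC
Op 10: remove NC -> ring=[99:NA]
Op 11: add ND@56 -> ring=[56:ND,99:NA]

Answer: NA NA NA NA NC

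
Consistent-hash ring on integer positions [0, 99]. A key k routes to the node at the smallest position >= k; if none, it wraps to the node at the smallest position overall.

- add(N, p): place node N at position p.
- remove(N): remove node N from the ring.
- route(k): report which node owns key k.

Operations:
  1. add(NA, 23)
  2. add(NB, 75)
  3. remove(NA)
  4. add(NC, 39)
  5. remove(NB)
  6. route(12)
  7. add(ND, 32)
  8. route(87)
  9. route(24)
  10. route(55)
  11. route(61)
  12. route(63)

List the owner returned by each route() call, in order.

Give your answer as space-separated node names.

Op 1: add NA@23 -> ring=[23:NA]
Op 2: add NB@75 -> ring=[23:NA,75:NB]
Op 3: remove NA -> ring=[75:NB]
Op 4: add NC@39 -> ring=[39:NC,75:NB]
Op 5: remove NB -> ring=[39:NC]
Op 6: route key 12: smallest pos >= 12 is 39 -> NC
Op 7: add ND@32 -> ring=[32:ND,39:NC]
Op 8: route key 87: none >= 87, wrap to smallest pos 32 -> ND
Op 9: route key 24: smallest pos >= 24 is 32 -> ND
Op 10: route key 55: none >= 55, wrap to smallest pos 32 -> ND
Op 11: route key 61: none >= 61, wrap to smallest pos 32 -> ND
Op 12: route key 63: none >= 63, wrap to smallest pos 32 -> ND

Answer: NC ND ND ND ND ND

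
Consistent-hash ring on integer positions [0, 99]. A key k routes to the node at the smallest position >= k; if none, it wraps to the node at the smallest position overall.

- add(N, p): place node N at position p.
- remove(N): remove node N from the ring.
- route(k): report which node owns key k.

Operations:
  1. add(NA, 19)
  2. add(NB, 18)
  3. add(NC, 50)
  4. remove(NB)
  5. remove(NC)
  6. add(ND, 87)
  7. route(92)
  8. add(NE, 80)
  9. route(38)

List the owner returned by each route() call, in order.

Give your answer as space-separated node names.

Answer: NA NE

Derivation:
Op 1: add NA@19 -> ring=[19:NA]
Op 2: add NB@18 -> ring=[18:NB,19:NA]
Op 3: add NC@50 -> ring=[18:NB,19:NA,50:NC]
Op 4: remove NB -> ring=[19:NA,50:NC]
Op 5: remove NC -> ring=[19:NA]
Op 6: add ND@87 -> ring=[19:NA,87:ND]
Op 7: route key 92: none >= 92, wrap to smallest pos 19 -> NA
Op 8: add NE@80 -> ring=[19:NA,80:NE,87:ND]
Op 9: route key 38: smallest pos >= 38 is 80 -> NE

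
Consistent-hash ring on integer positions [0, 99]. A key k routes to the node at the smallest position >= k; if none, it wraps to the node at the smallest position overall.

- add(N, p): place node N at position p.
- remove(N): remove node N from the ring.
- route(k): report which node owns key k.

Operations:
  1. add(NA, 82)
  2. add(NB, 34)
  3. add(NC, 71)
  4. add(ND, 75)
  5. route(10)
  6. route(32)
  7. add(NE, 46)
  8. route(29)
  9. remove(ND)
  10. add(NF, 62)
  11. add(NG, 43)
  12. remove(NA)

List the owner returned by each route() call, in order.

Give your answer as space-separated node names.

Answer: NB NB NB

Derivation:
Op 1: add NA@82 -> ring=[82:NA]
Op 2: add NB@34 -> ring=[34:NB,82:NA]
Op 3: add NC@71 -> ring=[34:NB,71:NC,82:NA]
Op 4: add ND@75 -> ring=[34:NB,71:NC,75:ND,82:NA]
Op 5: route key 10: smallest pos >= 10 is 34 -> NB
Op 6: route key 32: smallest pos >= 32 is 34 -> NB
Op 7: add NE@46 -> ring=[34:NB,46:NE,71:NC,75:ND,82:NA]
Op 8: route key 29: smallest pos >= 29 is 34 -> NB
Op 9: remove ND -> ring=[34:NB,46:NE,71:NC,82:NA]
Op 10: add NF@62 -> ring=[34:NB,46:NE,62:NF,71:NC,82:NA]
Op 11: add NG@43 -> ring=[34:NB,43:NG,46:NE,62:NF,71:NC,82:NA]
Op 12: remove NA -> ring=[34:NB,43:NG,46:NE,62:NF,71:NC]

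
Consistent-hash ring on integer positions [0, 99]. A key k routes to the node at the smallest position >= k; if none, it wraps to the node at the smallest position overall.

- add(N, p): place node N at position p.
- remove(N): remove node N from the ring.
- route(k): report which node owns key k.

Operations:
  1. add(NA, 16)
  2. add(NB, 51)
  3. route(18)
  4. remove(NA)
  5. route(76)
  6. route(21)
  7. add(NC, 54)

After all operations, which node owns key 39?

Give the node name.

Op 1: add NA@16 -> ring=[16:NA]
Op 2: add NB@51 -> ring=[16:NA,51:NB]
Op 3: route key 18: smallest pos >= 18 is 51 -> NB
Op 4: remove NA -> ring=[51:NB]
Op 5: route key 76: none >= 76, wrap to smallest pos 51 -> NB
Op 6: route key 21: smallest pos >= 21 is 51 -> NB
Op 7: add NC@54 -> ring=[51:NB,54:NC]
Final route key 39: smallest pos >= 39 is 51 -> NB

Answer: NB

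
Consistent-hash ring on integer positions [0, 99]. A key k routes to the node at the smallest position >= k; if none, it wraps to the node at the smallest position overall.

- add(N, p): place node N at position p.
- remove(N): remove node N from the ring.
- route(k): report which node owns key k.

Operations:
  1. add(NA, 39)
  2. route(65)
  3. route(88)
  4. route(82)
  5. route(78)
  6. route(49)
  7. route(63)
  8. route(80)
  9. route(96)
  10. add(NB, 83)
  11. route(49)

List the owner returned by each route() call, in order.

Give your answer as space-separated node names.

Op 1: add NA@39 -> ring=[39:NA]
Op 2: route key 65: none >= 65, wrap to smallest pos 39 -> NA
Op 3: route key 88: none >= 88, wrap to smallest pos 39 -> NA
Op 4: route key 82: none >= 82, wrap to smallest pos 39 -> NA
Op 5: route key 78: none >= 78, wrap to smallest pos 39 -> NA
Op 6: route key 49: none >= 49, wrap to smallest pos 39 -> NA
Op 7: route key 63: none >= 63, wrap to smallest pos 39 -> NA
Op 8: route key 80: none >= 80, wrap to smallest pos 39 -> NA
Op 9: route key 96: none >= 96, wrap to smallest pos 39 -> NA
Op 10: add NB@83 -> ring=[39:NA,83:NB]
Op 11: route key 49: smallest pos >= 49 is 83 -> NB

Answer: NA NA NA NA NA NA NA NA NB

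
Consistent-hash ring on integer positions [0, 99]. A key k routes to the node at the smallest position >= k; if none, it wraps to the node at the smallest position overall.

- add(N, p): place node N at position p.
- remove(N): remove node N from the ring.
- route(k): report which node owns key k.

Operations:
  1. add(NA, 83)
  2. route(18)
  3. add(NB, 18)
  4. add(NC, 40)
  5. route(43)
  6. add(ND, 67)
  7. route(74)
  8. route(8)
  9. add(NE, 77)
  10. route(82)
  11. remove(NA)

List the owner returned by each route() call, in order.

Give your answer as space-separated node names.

Op 1: add NA@83 -> ring=[83:NA]
Op 2: route key 18: smallest pos >= 18 is 83 -> NA
Op 3: add NB@18 -> ring=[18:NB,83:NA]
Op 4: add NC@40 -> ring=[18:NB,40:NC,83:NA]
Op 5: route key 43: smallest pos >= 43 is 83 -> NA
Op 6: add ND@67 -> ring=[18:NB,40:NC,67:ND,83:NA]
Op 7: route key 74: smallest pos >= 74 is 83 -> NA
Op 8: route key 8: smallest pos >= 8 is 18 -> NB
Op 9: add NE@77 -> ring=[18:NB,40:NC,67:ND,77:NE,83:NA]
Op 10: route key 82: smallest pos >= 82 is 83 -> NA
Op 11: remove NA -> ring=[18:NB,40:NC,67:ND,77:NE]

Answer: NA NA NA NB NA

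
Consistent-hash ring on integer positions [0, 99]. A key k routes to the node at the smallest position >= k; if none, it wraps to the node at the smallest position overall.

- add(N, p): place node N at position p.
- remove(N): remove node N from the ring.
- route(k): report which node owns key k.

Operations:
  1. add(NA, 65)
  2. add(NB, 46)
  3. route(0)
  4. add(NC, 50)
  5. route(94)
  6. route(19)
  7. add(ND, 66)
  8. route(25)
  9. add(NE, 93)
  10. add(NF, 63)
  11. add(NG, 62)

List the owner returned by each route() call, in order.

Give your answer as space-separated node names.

Answer: NB NB NB NB

Derivation:
Op 1: add NA@65 -> ring=[65:NA]
Op 2: add NB@46 -> ring=[46:NB,65:NA]
Op 3: route key 0: smallest pos >= 0 is 46 -> NB
Op 4: add NC@50 -> ring=[46:NB,50:NC,65:NA]
Op 5: route key 94: none >= 94, wrap to smallest pos 46 -> NB
Op 6: route key 19: smallest pos >= 19 is 46 -> NB
Op 7: add ND@66 -> ring=[46:NB,50:NC,65:NA,66:ND]
Op 8: route key 25: smallest pos >= 25 is 46 -> NB
Op 9: add NE@93 -> ring=[46:NB,50:NC,65:NA,66:ND,93:NE]
Op 10: add NF@63 -> ring=[46:NB,50:NC,63:NF,65:NA,66:ND,93:NE]
Op 11: add NG@62 -> ring=[46:NB,50:NC,62:NG,63:NF,65:NA,66:ND,93:NE]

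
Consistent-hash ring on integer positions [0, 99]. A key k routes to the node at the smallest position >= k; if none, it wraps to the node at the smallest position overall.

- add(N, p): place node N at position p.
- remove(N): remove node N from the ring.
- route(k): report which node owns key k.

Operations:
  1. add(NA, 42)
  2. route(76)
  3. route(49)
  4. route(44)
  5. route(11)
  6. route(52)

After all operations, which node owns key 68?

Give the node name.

Op 1: add NA@42 -> ring=[42:NA]
Op 2: route key 76: none >= 76, wrap to smallest pos 42 -> NA
Op 3: route key 49: none >= 49, wrap to smallest pos 42 -> NA
Op 4: route key 44: none >= 44, wrap to smallest pos 42 -> NA
Op 5: route key 11: smallest pos >= 11 is 42 -> NA
Op 6: route key 52: none >= 52, wrap to smallest pos 42 -> NA
Final route key 68: none >= 68, wrap to smallest pos 42 -> NA

Answer: NA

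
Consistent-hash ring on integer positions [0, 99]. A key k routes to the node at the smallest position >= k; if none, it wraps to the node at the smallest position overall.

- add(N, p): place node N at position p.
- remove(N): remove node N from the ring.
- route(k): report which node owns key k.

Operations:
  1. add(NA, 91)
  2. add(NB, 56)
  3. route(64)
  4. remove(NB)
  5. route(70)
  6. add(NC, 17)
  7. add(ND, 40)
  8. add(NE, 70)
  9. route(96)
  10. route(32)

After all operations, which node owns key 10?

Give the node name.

Op 1: add NA@91 -> ring=[91:NA]
Op 2: add NB@56 -> ring=[56:NB,91:NA]
Op 3: route key 64: smallest pos >= 64 is 91 -> NA
Op 4: remove NB -> ring=[91:NA]
Op 5: route key 70: smallest pos >= 70 is 91 -> NA
Op 6: add NC@17 -> ring=[17:NC,91:NA]
Op 7: add ND@40 -> ring=[17:NC,40:ND,91:NA]
Op 8: add NE@70 -> ring=[17:NC,40:ND,70:NE,91:NA]
Op 9: route key 96: none >= 96, wrap to smallest pos 17 -> NC
Op 10: route key 32: smallest pos >= 32 is 40 -> ND
Final route key 10: smallest pos >= 10 is 17 -> NC

Answer: NC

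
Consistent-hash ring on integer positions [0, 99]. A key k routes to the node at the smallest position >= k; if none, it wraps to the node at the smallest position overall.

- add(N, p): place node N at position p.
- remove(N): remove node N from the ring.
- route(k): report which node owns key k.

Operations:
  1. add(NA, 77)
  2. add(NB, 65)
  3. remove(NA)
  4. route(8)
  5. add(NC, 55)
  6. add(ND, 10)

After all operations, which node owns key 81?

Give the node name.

Op 1: add NA@77 -> ring=[77:NA]
Op 2: add NB@65 -> ring=[65:NB,77:NA]
Op 3: remove NA -> ring=[65:NB]
Op 4: route key 8: smallest pos >= 8 is 65 -> NB
Op 5: add NC@55 -> ring=[55:NC,65:NB]
Op 6: add ND@10 -> ring=[10:ND,55:NC,65:NB]
Final route key 81: none >= 81, wrap to smallest pos 10 -> ND

Answer: ND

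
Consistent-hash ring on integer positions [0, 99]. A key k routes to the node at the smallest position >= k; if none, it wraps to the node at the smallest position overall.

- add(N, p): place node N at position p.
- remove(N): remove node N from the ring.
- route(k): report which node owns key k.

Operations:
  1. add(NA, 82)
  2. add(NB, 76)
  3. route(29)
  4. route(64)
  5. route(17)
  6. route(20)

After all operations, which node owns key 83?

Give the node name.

Answer: NB

Derivation:
Op 1: add NA@82 -> ring=[82:NA]
Op 2: add NB@76 -> ring=[76:NB,82:NA]
Op 3: route key 29: smallest pos >= 29 is 76 -> NB
Op 4: route key 64: smallest pos >= 64 is 76 -> NB
Op 5: route key 17: smallest pos >= 17 is 76 -> NB
Op 6: route key 20: smallest pos >= 20 is 76 -> NB
Final route key 83: none >= 83, wrap to smallest pos 76 -> NB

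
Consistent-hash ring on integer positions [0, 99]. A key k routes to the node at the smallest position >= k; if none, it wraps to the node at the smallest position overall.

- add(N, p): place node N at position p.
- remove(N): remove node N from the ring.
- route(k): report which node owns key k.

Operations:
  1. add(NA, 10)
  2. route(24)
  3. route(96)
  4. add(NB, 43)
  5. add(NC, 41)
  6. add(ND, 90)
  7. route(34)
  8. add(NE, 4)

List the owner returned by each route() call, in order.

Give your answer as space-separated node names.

Answer: NA NA NC

Derivation:
Op 1: add NA@10 -> ring=[10:NA]
Op 2: route key 24: none >= 24, wrap to smallest pos 10 -> NA
Op 3: route key 96: none >= 96, wrap to smallest pos 10 -> NA
Op 4: add NB@43 -> ring=[10:NA,43:NB]
Op 5: add NC@41 -> ring=[10:NA,41:NC,43:NB]
Op 6: add ND@90 -> ring=[10:NA,41:NC,43:NB,90:ND]
Op 7: route key 34: smallest pos >= 34 is 41 -> NC
Op 8: add NE@4 -> ring=[4:NE,10:NA,41:NC,43:NB,90:ND]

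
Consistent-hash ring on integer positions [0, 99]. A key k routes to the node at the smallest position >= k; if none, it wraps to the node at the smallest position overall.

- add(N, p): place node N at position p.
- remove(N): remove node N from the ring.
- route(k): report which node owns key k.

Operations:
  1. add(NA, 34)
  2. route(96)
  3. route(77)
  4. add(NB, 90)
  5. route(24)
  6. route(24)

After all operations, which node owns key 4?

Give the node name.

Answer: NA

Derivation:
Op 1: add NA@34 -> ring=[34:NA]
Op 2: route key 96: none >= 96, wrap to smallest pos 34 -> NA
Op 3: route key 77: none >= 77, wrap to smallest pos 34 -> NA
Op 4: add NB@90 -> ring=[34:NA,90:NB]
Op 5: route key 24: smallest pos >= 24 is 34 -> NA
Op 6: route key 24: smallest pos >= 24 is 34 -> NA
Final route key 4: smallest pos >= 4 is 34 -> NA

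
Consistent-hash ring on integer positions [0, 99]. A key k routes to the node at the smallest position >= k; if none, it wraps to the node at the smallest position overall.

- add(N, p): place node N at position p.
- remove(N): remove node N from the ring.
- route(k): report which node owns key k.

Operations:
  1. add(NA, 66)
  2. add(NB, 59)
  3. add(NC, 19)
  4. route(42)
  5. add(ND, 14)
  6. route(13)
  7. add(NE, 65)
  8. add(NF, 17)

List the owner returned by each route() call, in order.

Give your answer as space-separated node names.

Answer: NB ND

Derivation:
Op 1: add NA@66 -> ring=[66:NA]
Op 2: add NB@59 -> ring=[59:NB,66:NA]
Op 3: add NC@19 -> ring=[19:NC,59:NB,66:NA]
Op 4: route key 42: smallest pos >= 42 is 59 -> NB
Op 5: add ND@14 -> ring=[14:ND,19:NC,59:NB,66:NA]
Op 6: route key 13: smallest pos >= 13 is 14 -> ND
Op 7: add NE@65 -> ring=[14:ND,19:NC,59:NB,65:NE,66:NA]
Op 8: add NF@17 -> ring=[14:ND,17:NF,19:NC,59:NB,65:NE,66:NA]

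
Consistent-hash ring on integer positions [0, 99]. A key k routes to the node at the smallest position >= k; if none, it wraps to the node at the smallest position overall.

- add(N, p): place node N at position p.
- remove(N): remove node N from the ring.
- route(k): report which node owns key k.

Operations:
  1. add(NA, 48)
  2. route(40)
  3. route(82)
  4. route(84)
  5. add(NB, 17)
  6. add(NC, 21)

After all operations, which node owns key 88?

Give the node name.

Op 1: add NA@48 -> ring=[48:NA]
Op 2: route key 40: smallest pos >= 40 is 48 -> NA
Op 3: route key 82: none >= 82, wrap to smallest pos 48 -> NA
Op 4: route key 84: none >= 84, wrap to smallest pos 48 -> NA
Op 5: add NB@17 -> ring=[17:NB,48:NA]
Op 6: add NC@21 -> ring=[17:NB,21:NC,48:NA]
Final route key 88: none >= 88, wrap to smallest pos 17 -> NB

Answer: NB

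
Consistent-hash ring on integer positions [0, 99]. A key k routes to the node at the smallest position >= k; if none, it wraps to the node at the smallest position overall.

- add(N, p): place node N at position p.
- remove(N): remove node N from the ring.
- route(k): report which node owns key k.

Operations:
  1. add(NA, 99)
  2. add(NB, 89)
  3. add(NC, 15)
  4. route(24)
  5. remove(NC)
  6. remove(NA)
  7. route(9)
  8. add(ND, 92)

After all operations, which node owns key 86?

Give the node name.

Answer: NB

Derivation:
Op 1: add NA@99 -> ring=[99:NA]
Op 2: add NB@89 -> ring=[89:NB,99:NA]
Op 3: add NC@15 -> ring=[15:NC,89:NB,99:NA]
Op 4: route key 24: smallest pos >= 24 is 89 -> NB
Op 5: remove NC -> ring=[89:NB,99:NA]
Op 6: remove NA -> ring=[89:NB]
Op 7: route key 9: smallest pos >= 9 is 89 -> NB
Op 8: add ND@92 -> ring=[89:NB,92:ND]
Final route key 86: smallest pos >= 86 is 89 -> NB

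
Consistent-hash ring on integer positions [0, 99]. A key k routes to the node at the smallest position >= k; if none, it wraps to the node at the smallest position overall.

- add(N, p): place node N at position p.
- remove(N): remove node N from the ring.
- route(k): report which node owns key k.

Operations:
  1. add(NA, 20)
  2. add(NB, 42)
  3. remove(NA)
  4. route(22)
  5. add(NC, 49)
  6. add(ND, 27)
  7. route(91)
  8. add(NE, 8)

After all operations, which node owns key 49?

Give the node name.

Answer: NC

Derivation:
Op 1: add NA@20 -> ring=[20:NA]
Op 2: add NB@42 -> ring=[20:NA,42:NB]
Op 3: remove NA -> ring=[42:NB]
Op 4: route key 22: smallest pos >= 22 is 42 -> NB
Op 5: add NC@49 -> ring=[42:NB,49:NC]
Op 6: add ND@27 -> ring=[27:ND,42:NB,49:NC]
Op 7: route key 91: none >= 91, wrap to smallest pos 27 -> ND
Op 8: add NE@8 -> ring=[8:NE,27:ND,42:NB,49:NC]
Final route key 49: smallest pos >= 49 is 49 -> NC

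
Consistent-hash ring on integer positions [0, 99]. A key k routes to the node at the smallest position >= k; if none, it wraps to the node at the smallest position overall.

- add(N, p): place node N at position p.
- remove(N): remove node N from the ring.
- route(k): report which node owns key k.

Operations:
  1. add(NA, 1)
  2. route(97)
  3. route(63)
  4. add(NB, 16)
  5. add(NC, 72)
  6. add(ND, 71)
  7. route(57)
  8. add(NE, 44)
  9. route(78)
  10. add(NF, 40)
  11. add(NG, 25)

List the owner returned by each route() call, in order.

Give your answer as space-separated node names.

Answer: NA NA ND NA

Derivation:
Op 1: add NA@1 -> ring=[1:NA]
Op 2: route key 97: none >= 97, wrap to smallest pos 1 -> NA
Op 3: route key 63: none >= 63, wrap to smallest pos 1 -> NA
Op 4: add NB@16 -> ring=[1:NA,16:NB]
Op 5: add NC@72 -> ring=[1:NA,16:NB,72:NC]
Op 6: add ND@71 -> ring=[1:NA,16:NB,71:ND,72:NC]
Op 7: route key 57: smallest pos >= 57 is 71 -> ND
Op 8: add NE@44 -> ring=[1:NA,16:NB,44:NE,71:ND,72:NC]
Op 9: route key 78: none >= 78, wrap to smallest pos 1 -> NA
Op 10: add NF@40 -> ring=[1:NA,16:NB,40:NF,44:NE,71:ND,72:NC]
Op 11: add NG@25 -> ring=[1:NA,16:NB,25:NG,40:NF,44:NE,71:ND,72:NC]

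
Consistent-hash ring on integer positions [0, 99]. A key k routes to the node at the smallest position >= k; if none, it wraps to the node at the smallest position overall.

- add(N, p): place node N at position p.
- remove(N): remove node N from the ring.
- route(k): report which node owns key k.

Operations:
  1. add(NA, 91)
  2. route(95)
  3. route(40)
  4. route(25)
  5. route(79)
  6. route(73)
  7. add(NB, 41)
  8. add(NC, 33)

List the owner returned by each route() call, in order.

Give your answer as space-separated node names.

Answer: NA NA NA NA NA

Derivation:
Op 1: add NA@91 -> ring=[91:NA]
Op 2: route key 95: none >= 95, wrap to smallest pos 91 -> NA
Op 3: route key 40: smallest pos >= 40 is 91 -> NA
Op 4: route key 25: smallest pos >= 25 is 91 -> NA
Op 5: route key 79: smallest pos >= 79 is 91 -> NA
Op 6: route key 73: smallest pos >= 73 is 91 -> NA
Op 7: add NB@41 -> ring=[41:NB,91:NA]
Op 8: add NC@33 -> ring=[33:NC,41:NB,91:NA]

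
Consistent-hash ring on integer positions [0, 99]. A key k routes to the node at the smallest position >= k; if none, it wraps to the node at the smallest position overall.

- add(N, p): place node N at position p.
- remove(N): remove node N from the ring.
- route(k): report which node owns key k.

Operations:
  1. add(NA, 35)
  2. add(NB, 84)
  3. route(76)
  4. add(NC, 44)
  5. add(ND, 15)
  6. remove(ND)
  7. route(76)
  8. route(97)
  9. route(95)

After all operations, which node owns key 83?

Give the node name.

Answer: NB

Derivation:
Op 1: add NA@35 -> ring=[35:NA]
Op 2: add NB@84 -> ring=[35:NA,84:NB]
Op 3: route key 76: smallest pos >= 76 is 84 -> NB
Op 4: add NC@44 -> ring=[35:NA,44:NC,84:NB]
Op 5: add ND@15 -> ring=[15:ND,35:NA,44:NC,84:NB]
Op 6: remove ND -> ring=[35:NA,44:NC,84:NB]
Op 7: route key 76: smallest pos >= 76 is 84 -> NB
Op 8: route key 97: none >= 97, wrap to smallest pos 35 -> NA
Op 9: route key 95: none >= 95, wrap to smallest pos 35 -> NA
Final route key 83: smallest pos >= 83 is 84 -> NB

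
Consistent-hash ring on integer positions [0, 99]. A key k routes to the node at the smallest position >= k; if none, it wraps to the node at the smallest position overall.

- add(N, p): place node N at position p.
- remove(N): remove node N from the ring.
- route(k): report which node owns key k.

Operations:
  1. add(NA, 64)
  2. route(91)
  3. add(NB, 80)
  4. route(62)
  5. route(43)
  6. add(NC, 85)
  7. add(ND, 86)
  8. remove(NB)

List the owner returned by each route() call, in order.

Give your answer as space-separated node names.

Answer: NA NA NA

Derivation:
Op 1: add NA@64 -> ring=[64:NA]
Op 2: route key 91: none >= 91, wrap to smallest pos 64 -> NA
Op 3: add NB@80 -> ring=[64:NA,80:NB]
Op 4: route key 62: smallest pos >= 62 is 64 -> NA
Op 5: route key 43: smallest pos >= 43 is 64 -> NA
Op 6: add NC@85 -> ring=[64:NA,80:NB,85:NC]
Op 7: add ND@86 -> ring=[64:NA,80:NB,85:NC,86:ND]
Op 8: remove NB -> ring=[64:NA,85:NC,86:ND]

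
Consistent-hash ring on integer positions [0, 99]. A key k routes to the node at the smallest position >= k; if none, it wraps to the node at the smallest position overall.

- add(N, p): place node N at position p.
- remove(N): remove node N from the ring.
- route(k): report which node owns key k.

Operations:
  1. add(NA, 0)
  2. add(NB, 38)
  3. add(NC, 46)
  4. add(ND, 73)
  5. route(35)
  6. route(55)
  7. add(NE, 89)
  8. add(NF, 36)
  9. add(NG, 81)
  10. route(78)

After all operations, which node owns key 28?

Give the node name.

Op 1: add NA@0 -> ring=[0:NA]
Op 2: add NB@38 -> ring=[0:NA,38:NB]
Op 3: add NC@46 -> ring=[0:NA,38:NB,46:NC]
Op 4: add ND@73 -> ring=[0:NA,38:NB,46:NC,73:ND]
Op 5: route key 35: smallest pos >= 35 is 38 -> NB
Op 6: route key 55: smallest pos >= 55 is 73 -> ND
Op 7: add NE@89 -> ring=[0:NA,38:NB,46:NC,73:ND,89:NE]
Op 8: add NF@36 -> ring=[0:NA,36:NF,38:NB,46:NC,73:ND,89:NE]
Op 9: add NG@81 -> ring=[0:NA,36:NF,38:NB,46:NC,73:ND,81:NG,89:NE]
Op 10: route key 78: smallest pos >= 78 is 81 -> NG
Final route key 28: smallest pos >= 28 is 36 -> NF

Answer: NF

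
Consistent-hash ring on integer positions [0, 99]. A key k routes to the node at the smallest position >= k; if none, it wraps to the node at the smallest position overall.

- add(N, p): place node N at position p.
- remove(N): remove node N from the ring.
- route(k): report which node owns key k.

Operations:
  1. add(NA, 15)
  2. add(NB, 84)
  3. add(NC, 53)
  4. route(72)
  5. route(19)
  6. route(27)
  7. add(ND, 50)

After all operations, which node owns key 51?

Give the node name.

Op 1: add NA@15 -> ring=[15:NA]
Op 2: add NB@84 -> ring=[15:NA,84:NB]
Op 3: add NC@53 -> ring=[15:NA,53:NC,84:NB]
Op 4: route key 72: smallest pos >= 72 is 84 -> NB
Op 5: route key 19: smallest pos >= 19 is 53 -> NC
Op 6: route key 27: smallest pos >= 27 is 53 -> NC
Op 7: add ND@50 -> ring=[15:NA,50:ND,53:NC,84:NB]
Final route key 51: smallest pos >= 51 is 53 -> NC

Answer: NC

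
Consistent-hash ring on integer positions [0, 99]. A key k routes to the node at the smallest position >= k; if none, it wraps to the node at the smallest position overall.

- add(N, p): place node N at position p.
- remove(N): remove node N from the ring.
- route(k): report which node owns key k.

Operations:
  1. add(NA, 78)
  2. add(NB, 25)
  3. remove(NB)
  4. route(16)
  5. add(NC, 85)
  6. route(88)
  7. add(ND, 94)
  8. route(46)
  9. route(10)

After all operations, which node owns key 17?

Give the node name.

Answer: NA

Derivation:
Op 1: add NA@78 -> ring=[78:NA]
Op 2: add NB@25 -> ring=[25:NB,78:NA]
Op 3: remove NB -> ring=[78:NA]
Op 4: route key 16: smallest pos >= 16 is 78 -> NA
Op 5: add NC@85 -> ring=[78:NA,85:NC]
Op 6: route key 88: none >= 88, wrap to smallest pos 78 -> NA
Op 7: add ND@94 -> ring=[78:NA,85:NC,94:ND]
Op 8: route key 46: smallest pos >= 46 is 78 -> NA
Op 9: route key 10: smallest pos >= 10 is 78 -> NA
Final route key 17: smallest pos >= 17 is 78 -> NA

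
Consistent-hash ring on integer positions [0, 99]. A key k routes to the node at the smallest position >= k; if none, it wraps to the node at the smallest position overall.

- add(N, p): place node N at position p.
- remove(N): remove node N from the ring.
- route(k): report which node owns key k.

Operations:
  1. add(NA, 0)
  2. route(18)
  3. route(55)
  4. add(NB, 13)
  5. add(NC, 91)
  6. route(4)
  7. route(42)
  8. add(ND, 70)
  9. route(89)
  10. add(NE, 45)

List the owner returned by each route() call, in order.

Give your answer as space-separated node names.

Answer: NA NA NB NC NC

Derivation:
Op 1: add NA@0 -> ring=[0:NA]
Op 2: route key 18: none >= 18, wrap to smallest pos 0 -> NA
Op 3: route key 55: none >= 55, wrap to smallest pos 0 -> NA
Op 4: add NB@13 -> ring=[0:NA,13:NB]
Op 5: add NC@91 -> ring=[0:NA,13:NB,91:NC]
Op 6: route key 4: smallest pos >= 4 is 13 -> NB
Op 7: route key 42: smallest pos >= 42 is 91 -> NC
Op 8: add ND@70 -> ring=[0:NA,13:NB,70:ND,91:NC]
Op 9: route key 89: smallest pos >= 89 is 91 -> NC
Op 10: add NE@45 -> ring=[0:NA,13:NB,45:NE,70:ND,91:NC]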